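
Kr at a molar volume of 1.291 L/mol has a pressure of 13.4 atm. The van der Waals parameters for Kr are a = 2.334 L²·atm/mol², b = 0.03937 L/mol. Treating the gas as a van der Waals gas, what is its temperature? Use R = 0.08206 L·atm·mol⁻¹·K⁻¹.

T ≈ 225.7 K

T = (P + a/V_m²)(V_m − b)/R
P + a/V_m² = 13.4 + 2.334/(1.291)² = 14.800 atm
V_m − b = 1.291 − 0.03937 = 1.2516 L/mol
T = (14.800)(1.2516)/0.08206 = 225.7 K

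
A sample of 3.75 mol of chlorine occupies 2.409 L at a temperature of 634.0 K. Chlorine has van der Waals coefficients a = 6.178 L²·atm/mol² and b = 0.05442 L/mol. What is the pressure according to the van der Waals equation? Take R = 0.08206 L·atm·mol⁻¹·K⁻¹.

P ≈ 73.51 atm

P = nRT/(V − nb) − a n²/V²
nRT/(V − nb) = (3.75)(0.08206)(634.0)/(2.409 − 3.75×0.05442) = 195.10/2.2049 = 88.485 atm
a n²/V² = (6.178)(3.75)²/(2.409)² = 14.971 atm
P = 88.485 − 14.971 = 73.51 atm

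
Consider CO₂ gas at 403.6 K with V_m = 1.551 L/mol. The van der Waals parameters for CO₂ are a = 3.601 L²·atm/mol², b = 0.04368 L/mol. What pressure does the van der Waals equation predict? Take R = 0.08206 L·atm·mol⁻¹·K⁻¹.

P = RT/(V_m − b) − a/V_m²
RT/(V_m − b) = (0.08206)(403.6)/(1.551 − 0.04368) = 33.119/1.5073 = 21.972 atm
a/V_m² = 3.601/(1.551)² = 1.4969 atm
P = 21.972 − 1.4969 = 20.48 atm

P ≈ 20.48 atm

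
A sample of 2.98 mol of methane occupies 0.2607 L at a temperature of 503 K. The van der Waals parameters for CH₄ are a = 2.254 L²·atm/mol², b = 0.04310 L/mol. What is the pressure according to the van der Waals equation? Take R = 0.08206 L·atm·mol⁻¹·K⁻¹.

P = nRT/(V − nb) − a n²/V²
nRT/(V − nb) = (2.98)(0.08206)(503)/(0.2607 − 2.98×0.04310) = 123.00/0.13226 = 929.99 atm
a n²/V² = (2.254)(2.98)²/(0.2607)² = 294.51 atm
P = 929.99 − 294.51 = 635.5 atm

P ≈ 635.5 atm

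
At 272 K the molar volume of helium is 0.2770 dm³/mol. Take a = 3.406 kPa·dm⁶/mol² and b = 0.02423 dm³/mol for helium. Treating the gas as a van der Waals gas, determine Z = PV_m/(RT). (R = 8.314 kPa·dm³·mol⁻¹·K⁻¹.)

P = RT/(V_m − b) − a/V_m² = (8.314)(272)/(0.2770 − 0.02423) − 3.406/(0.2770)²
  = 2261.4/0.25277 − 44.390 = 8946.5 − 44.390 = 8902.1 kPa
Z = PV_m/(RT) = (8902.1)(0.2770)/((8.314)(272)) = 2465.9/2261.4 = 1.090

Z ≈ 1.090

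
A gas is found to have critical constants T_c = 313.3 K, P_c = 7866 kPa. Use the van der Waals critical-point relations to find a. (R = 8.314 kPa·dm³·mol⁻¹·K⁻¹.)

a ≈ 363.9 kPa·dm⁶/mol²

From T_c = 8a/(27Rb) and P_c = a/(27b²): a = 27 R² T_c²/(64 P_c).
a = 27×(8.314)²×(313.3)²/(64×7866) = 183191194/503424 = 363.9 kPa·dm⁶/mol²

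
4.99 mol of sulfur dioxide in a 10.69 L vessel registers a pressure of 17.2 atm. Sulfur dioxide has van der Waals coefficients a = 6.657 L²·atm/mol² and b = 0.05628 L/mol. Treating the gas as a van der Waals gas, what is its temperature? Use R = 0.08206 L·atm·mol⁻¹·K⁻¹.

T = (P + a n²/V²)(V − nb)/(nR)
P + a n²/V² = 17.2 + (6.657)(4.99)²/(10.69)² = 18.651 atm
V − nb = 10.69 − (4.99)(0.05628) = 10.409 L
T = (18.651)(10.409)/((4.99)(0.08206)) = 474.1 K

T ≈ 474.1 K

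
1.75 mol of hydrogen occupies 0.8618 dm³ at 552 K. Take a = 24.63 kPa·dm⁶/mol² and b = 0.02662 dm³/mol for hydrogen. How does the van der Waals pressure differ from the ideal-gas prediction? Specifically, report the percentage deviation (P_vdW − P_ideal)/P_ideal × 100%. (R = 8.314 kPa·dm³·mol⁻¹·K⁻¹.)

Ideal: P_ideal = nRT/V = (1.75)(8.314)(552)/0.8618 = 9319.24 kPa
vdW: P = nRT/(V − nb) − a n²/V² = 8031.32/0.815215 − 75.4294/0.742699 = 9851.78 − 101.561 = 9750.22 kPa
% deviation = (9750.22 − 9319.24)/9319.24 × 100% = 4.62%

4.62 %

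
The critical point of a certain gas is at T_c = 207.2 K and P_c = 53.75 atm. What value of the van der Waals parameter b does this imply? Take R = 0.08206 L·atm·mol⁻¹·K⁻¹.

b ≈ 0.03954 L/mol

From T_c = 8a/(27Rb) and P_c = a/(27b²): b = R T_c/(8 P_c).
b = (0.08206)(207.2)/(8×53.75) = 17.003/430.00 = 0.03954 L/mol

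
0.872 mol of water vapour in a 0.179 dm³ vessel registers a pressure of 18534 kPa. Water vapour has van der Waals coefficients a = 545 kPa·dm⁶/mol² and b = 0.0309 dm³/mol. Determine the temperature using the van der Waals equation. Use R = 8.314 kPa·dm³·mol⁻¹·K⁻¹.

T ≈ 660.0 K

T = (P + a n²/V²)(V − nb)/(nR)
P + a n²/V² = 18534 + (545)(0.872)²/(0.179)² = 31468 kPa
V − nb = 0.179 − (0.872)(0.0309) = 0.15206 dm³
T = (31468)(0.15206)/((0.872)(8.314)) = 660.0 K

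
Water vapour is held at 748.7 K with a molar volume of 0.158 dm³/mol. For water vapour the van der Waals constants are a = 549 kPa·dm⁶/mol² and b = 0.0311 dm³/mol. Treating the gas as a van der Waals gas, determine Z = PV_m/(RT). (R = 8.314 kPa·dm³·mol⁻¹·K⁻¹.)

P = RT/(V_m − b) − a/V_m² = (8.314)(748.7)/(0.158 − 0.0311) − 549/(0.158)²
  = 6224.7/0.12690 − 21992 = 49052 − 21992 = 27060 kPa
Z = PV_m/(RT) = (27060)(0.158)/((8.314)(748.7)) = 4275.5/6224.7 = 0.6869

Z ≈ 0.6869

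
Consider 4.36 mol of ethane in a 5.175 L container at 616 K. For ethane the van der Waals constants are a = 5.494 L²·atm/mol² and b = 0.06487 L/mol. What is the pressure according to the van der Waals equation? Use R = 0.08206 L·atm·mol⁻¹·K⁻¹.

P = nRT/(V − nb) − a n²/V²
nRT/(V − nb) = (4.36)(0.08206)(616)/(5.175 − 4.36×0.06487) = 220.39/4.8922 = 45.049 atm
a n²/V² = (5.494)(4.36)²/(5.175)² = 3.8998 atm
P = 45.049 − 3.8998 = 41.15 atm

P ≈ 41.15 atm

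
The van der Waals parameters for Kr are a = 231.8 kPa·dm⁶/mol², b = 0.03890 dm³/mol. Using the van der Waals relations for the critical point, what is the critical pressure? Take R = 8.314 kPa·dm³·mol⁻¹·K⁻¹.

P_c ≈ 5673 kPa

For a van der Waals gas, P_c = a/(27b²).
P_c = 231.8/(27×(0.03890)²) = 231.8/0.040857 = 5673 kPa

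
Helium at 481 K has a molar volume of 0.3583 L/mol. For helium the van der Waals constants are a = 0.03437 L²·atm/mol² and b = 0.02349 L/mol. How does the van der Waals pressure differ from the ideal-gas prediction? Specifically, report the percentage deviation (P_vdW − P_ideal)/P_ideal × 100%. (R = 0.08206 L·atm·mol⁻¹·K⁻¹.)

6.77 %

Ideal: P_ideal = RT/V_m = (0.08206)(481)/0.3583 = 110.161 atm
vdW: P = RT/(V_m − b) − a/V_m² = 39.4709/0.334810 − 0.03437/0.128379 = 117.890 − 0.267723 = 117.622 atm
% deviation = (117.622 − 110.161)/110.161 × 100% = 6.77%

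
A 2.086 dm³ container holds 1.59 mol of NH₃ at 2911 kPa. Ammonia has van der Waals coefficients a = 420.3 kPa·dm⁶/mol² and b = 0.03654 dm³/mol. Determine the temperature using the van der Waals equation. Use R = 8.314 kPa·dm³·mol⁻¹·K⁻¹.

T = (P + a n²/V²)(V − nb)/(nR)
P + a n²/V² = 2911 + (420.3)(1.59)²/(2.086)² = 3155.2 kPa
V − nb = 2.086 − (1.59)(0.03654) = 2.0279 dm³
T = (3155.2)(2.0279)/((1.59)(8.314)) = 484.0 K

T ≈ 484.0 K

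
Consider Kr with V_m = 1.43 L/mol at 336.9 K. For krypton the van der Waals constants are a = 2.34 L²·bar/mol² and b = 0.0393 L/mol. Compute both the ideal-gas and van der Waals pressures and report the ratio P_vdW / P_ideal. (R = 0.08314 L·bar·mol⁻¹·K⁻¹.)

P_vdW / P_ideal ≈ 0.9698

Ideal: P_ideal = RT/V_m = (0.08314)(336.9)/1.43 = 19.5873 bar
vdW: P = RT/(V_m − b) − a/V_m² = 28.0099/1.39070 − 2.34/2.04490 = 20.1409 − 1.14431 = 18.9966 bar
Ratio = 18.9966/19.5873 = 0.9698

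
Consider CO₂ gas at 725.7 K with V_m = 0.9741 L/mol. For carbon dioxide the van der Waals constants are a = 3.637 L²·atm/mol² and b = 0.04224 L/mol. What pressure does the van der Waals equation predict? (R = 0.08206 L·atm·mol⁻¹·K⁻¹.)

P ≈ 60.07 atm

P = RT/(V_m − b) − a/V_m²
RT/(V_m − b) = (0.08206)(725.7)/(0.9741 − 0.04224) = 59.551/0.93186 = 63.906 atm
a/V_m² = 3.637/(0.9741)² = 3.8330 atm
P = 63.906 − 3.8330 = 60.07 atm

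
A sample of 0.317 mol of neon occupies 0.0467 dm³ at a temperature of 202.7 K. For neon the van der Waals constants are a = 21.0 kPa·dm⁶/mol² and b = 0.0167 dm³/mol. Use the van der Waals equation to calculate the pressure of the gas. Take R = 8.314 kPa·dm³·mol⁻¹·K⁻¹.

P = nRT/(V − nb) − a n²/V²
nRT/(V − nb) = (0.317)(8.314)(202.7)/(0.0467 − 0.317×0.0167) = 534.22/0.041406 = 12902 kPa
a n²/V² = (21.0)(0.317)²/(0.0467)² = 967.62 kPa
P = 12902 − 967.62 = 11934 kPa

P ≈ 11934 kPa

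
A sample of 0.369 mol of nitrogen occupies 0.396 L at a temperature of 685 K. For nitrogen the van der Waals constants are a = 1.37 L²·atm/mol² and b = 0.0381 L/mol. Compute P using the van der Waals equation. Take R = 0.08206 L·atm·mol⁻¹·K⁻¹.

P ≈ 53.12 atm

P = nRT/(V − nb) − a n²/V²
nRT/(V − nb) = (0.369)(0.08206)(685)/(0.396 − 0.369×0.0381) = 20.742/0.38194 = 54.307 atm
a n²/V² = (1.37)(0.369)²/(0.396)² = 1.1896 atm
P = 54.307 − 1.1896 = 53.12 atm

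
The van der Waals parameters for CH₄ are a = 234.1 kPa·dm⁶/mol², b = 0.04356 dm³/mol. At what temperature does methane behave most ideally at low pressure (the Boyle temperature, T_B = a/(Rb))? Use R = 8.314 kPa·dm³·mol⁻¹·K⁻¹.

T_B ≈ 646.4 K

For a van der Waals gas the second virial coefficient B₂ = b − a/(RT) vanishes at T_B = a/(Rb).
T_B = 234.1/(8.314×0.04356) = 234.1/0.36216 = 646.4 K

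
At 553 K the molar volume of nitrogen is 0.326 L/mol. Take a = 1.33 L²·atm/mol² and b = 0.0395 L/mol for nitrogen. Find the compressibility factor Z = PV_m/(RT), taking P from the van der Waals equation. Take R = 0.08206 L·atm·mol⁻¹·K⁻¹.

P = RT/(V_m − b) − a/V_m² = (0.08206)(553)/(0.326 − 0.0395) − 1.33/(0.326)²
  = 45.379/0.28650 − 12.515 = 158.39 − 12.515 = 145.88 atm
Z = PV_m/(RT) = (145.88)(0.326)/((0.08206)(553)) = 47.557/45.379 = 1.048

Z ≈ 1.048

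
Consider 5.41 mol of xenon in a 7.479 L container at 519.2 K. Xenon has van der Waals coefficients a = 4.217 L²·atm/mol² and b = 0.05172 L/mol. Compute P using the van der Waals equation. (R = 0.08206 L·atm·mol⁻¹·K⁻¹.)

P = nRT/(V − nb) − a n²/V²
nRT/(V − nb) = (5.41)(0.08206)(519.2)/(7.479 − 5.41×0.05172) = 230.50/7.1992 = 32.017 atm
a n²/V² = (4.217)(5.41)²/(7.479)² = 2.2065 atm
P = 32.017 − 2.2065 = 29.81 atm

P ≈ 29.81 atm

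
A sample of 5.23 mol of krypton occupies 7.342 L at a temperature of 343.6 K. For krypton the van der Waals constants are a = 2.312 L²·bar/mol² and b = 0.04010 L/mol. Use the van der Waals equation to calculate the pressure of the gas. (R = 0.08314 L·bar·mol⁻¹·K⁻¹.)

P ≈ 19.77 bar

P = nRT/(V − nb) − a n²/V²
nRT/(V − nb) = (5.23)(0.08314)(343.6)/(7.342 − 5.23×0.04010) = 149.40/7.1323 = 20.947 bar
a n²/V² = (2.312)(5.23)²/(7.342)² = 1.1732 bar
P = 20.947 − 1.1732 = 19.77 bar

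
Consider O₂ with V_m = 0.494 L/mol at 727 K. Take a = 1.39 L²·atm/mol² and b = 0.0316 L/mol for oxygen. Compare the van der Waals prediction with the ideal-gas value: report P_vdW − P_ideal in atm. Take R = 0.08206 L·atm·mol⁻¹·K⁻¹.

Ideal: P_ideal = RT/V_m = (0.08206)(727)/0.494 = 120.764 atm
vdW: P = RT/(V_m − b) − a/V_m² = 59.6576/0.462400 − 1.39/0.244036 = 129.017 − 5.69588 = 123.321 atm
ΔP = 123.321 − 120.764 = 2.56 atm

ΔP ≈ 2.56 atm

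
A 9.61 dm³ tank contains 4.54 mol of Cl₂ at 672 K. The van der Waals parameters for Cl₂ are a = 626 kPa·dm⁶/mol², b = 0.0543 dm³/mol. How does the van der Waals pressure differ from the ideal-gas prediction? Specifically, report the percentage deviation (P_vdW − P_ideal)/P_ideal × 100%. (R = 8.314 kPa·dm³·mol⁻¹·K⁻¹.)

-2.66 %

Ideal: P_ideal = nRT/V = (4.54)(8.314)(672)/9.61 = 2639.44 kPa
vdW: P = nRT/(V − nb) − a n²/V² = 25365.0/9.36348 − 12902.9/92.3521 = 2708.93 − 139.714 = 2569.22 kPa
% deviation = (2569.22 − 2639.44)/2639.44 × 100% = -2.66%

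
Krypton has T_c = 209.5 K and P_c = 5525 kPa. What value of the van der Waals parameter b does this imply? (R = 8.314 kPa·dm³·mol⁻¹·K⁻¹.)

b ≈ 0.03941 dm³/mol

From T_c = 8a/(27Rb) and P_c = a/(27b²): b = R T_c/(8 P_c).
b = (8.314)(209.5)/(8×5525) = 1741.8/44200 = 0.03941 dm³/mol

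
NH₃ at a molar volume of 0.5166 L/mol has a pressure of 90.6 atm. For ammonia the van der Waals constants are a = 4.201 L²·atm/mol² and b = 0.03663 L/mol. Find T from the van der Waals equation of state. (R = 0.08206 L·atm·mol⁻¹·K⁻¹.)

T = (P + a/V_m²)(V_m − b)/R
P + a/V_m² = 90.6 + 4.201/(0.5166)² = 106.34 atm
V_m − b = 0.5166 − 0.03663 = 0.47997 L/mol
T = (106.34)(0.47997)/0.08206 = 622.0 K

T ≈ 622.0 K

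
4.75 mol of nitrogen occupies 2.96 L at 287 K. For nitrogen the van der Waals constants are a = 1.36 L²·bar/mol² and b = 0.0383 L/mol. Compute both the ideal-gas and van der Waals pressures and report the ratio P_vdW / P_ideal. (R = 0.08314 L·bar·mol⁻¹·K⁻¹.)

P_vdW / P_ideal ≈ 0.9740

Ideal: P_ideal = nRT/V = (4.75)(0.08314)(287)/2.96 = 38.2907 bar
vdW: P = nRT/(V − nb) − a n²/V² = 113.341/2.77808 − 30.6850/8.76160 = 40.7983 − 3.50221 = 37.2961 bar
Ratio = 37.2961/38.2907 = 0.9740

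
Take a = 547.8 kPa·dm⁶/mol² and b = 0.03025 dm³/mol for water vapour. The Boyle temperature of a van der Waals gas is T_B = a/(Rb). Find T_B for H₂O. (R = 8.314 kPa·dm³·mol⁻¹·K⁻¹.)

T_B ≈ 2178 K

For a van der Waals gas the second virial coefficient B₂ = b − a/(RT) vanishes at T_B = a/(Rb).
T_B = 547.8/(8.314×0.03025) = 547.8/0.25150 = 2178 K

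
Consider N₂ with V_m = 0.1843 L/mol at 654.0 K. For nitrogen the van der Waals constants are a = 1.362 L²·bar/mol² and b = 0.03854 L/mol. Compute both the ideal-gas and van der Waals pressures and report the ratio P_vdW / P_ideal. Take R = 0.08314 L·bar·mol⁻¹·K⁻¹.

P_vdW / P_ideal ≈ 1.128

Ideal: P_ideal = RT/V_m = (0.08314)(654.0)/0.1843 = 295.027 bar
vdW: P = RT/(V_m − b) − a/V_m² = 54.3736/0.145760 − 1.362/0.0339665 = 373.035 − 40.0983 = 332.937 bar
Ratio = 332.937/295.027 = 1.128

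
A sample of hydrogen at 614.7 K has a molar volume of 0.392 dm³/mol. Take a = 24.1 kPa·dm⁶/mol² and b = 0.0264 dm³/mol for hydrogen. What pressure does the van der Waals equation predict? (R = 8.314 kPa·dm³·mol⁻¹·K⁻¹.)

P ≈ 13822 kPa

P = RT/(V_m − b) − a/V_m²
RT/(V_m − b) = (8.314)(614.7)/(0.392 − 0.0264) = 5110.6/0.36560 = 13979 kPa
a/V_m² = 24.1/(0.392)² = 156.84 kPa
P = 13979 − 156.84 = 13822 kPa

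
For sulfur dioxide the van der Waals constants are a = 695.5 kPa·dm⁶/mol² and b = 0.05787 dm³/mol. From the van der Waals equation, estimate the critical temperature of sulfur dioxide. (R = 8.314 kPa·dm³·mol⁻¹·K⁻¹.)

For a van der Waals gas, T_c = 8a/(27Rb).
T_c = 8×695.5/(27×8.314×0.05787) = 5564.0/12.991 = 428.3 K

T_c ≈ 428.3 K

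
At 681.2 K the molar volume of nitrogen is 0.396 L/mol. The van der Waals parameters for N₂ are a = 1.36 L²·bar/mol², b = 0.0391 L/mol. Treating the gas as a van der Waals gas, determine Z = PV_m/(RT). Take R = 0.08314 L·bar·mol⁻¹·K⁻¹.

Z ≈ 1.049

P = RT/(V_m − b) − a/V_m² = (0.08314)(681.2)/(0.396 − 0.0391) − 1.36/(0.396)²
  = 56.635/0.35690 − 8.6726 = 158.69 − 8.6726 = 150.02 bar
Z = PV_m/(RT) = (150.02)(0.396)/((0.08314)(681.2)) = 59.408/56.635 = 1.049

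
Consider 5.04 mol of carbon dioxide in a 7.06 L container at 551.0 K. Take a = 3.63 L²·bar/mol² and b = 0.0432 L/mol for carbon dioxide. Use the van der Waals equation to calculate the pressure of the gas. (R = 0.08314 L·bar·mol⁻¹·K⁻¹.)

P = nRT/(V − nb) − a n²/V²
nRT/(V − nb) = (5.04)(0.08314)(551.0)/(7.06 − 5.04×0.0432) = 230.88/6.8423 = 33.743 bar
a n²/V² = (3.63)(5.04)²/(7.06)² = 1.8499 bar
P = 33.743 − 1.8499 = 31.89 bar

P ≈ 31.89 bar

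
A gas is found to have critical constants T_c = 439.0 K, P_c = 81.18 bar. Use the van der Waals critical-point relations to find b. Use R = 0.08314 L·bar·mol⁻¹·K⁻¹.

b ≈ 0.05620 L/mol

From T_c = 8a/(27Rb) and P_c = a/(27b²): b = R T_c/(8 P_c).
b = (0.08314)(439.0)/(8×81.18) = 36.498/649.44 = 0.05620 L/mol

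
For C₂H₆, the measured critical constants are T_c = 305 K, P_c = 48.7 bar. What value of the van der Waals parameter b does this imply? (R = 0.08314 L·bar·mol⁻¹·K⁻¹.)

b ≈ 0.06509 L/mol

From T_c = 8a/(27Rb) and P_c = a/(27b²): b = R T_c/(8 P_c).
b = (0.08314)(305)/(8×48.7) = 25.358/389.60 = 0.06509 L/mol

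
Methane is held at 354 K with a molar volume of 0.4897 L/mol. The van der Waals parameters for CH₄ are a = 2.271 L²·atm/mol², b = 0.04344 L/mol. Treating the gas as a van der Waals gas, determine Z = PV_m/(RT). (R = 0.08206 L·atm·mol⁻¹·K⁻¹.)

P = RT/(V_m − b) − a/V_m² = (0.08206)(354)/(0.4897 − 0.04344) − 2.271/(0.4897)²
  = 29.049/0.44626 − 9.4702 = 65.094 − 9.4702 = 55.624 atm
Z = PV_m/(RT) = (55.624)(0.4897)/((0.08206)(354)) = 27.239/29.049 = 0.9377

Z ≈ 0.9377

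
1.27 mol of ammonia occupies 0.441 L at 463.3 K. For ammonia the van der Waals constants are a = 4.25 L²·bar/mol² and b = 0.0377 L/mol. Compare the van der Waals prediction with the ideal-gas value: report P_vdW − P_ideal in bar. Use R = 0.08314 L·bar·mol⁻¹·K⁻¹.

ΔP ≈ -21.74 bar

Ideal: P_ideal = nRT/V = (1.27)(0.08314)(463.3)/0.441 = 110.927 bar
vdW: P = nRT/(V − nb) − a n²/V² = 48.9188/0.393121 − 6.85483/0.194481 = 124.437 − 35.2468 = 89.190 bar
ΔP = 89.190 − 110.927 = -21.74 bar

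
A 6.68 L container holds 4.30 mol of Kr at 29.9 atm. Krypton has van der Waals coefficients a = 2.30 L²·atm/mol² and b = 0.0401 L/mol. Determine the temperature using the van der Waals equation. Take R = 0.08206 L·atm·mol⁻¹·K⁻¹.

T ≈ 569.0 K

T = (P + a n²/V²)(V − nb)/(nR)
P + a n²/V² = 29.9 + (2.30)(4.30)²/(6.68)² = 30.853 atm
V − nb = 6.68 − (4.30)(0.0401) = 6.5076 L
T = (30.853)(6.5076)/((4.30)(0.08206)) = 569.0 K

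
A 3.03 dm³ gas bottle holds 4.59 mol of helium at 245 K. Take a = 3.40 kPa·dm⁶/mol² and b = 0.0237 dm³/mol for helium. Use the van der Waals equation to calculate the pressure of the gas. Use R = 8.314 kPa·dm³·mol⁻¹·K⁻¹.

P = nRT/(V − nb) − a n²/V²
nRT/(V − nb) = (4.59)(8.314)(245)/(3.03 − 4.59×0.0237) = 9349.5/2.9212 = 3200.6 kPa
a n²/V² = (3.40)(4.59)²/(3.03)² = 7.8022 kPa
P = 3200.6 − 7.8022 = 3193 kPa

P ≈ 3193 kPa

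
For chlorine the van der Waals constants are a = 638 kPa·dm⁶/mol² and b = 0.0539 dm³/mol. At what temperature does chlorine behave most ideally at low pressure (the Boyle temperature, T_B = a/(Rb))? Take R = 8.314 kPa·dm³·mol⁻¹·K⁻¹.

For a van der Waals gas the second virial coefficient B₂ = b − a/(RT) vanishes at T_B = a/(Rb).
T_B = 638/(8.314×0.0539) = 638/0.44812 = 1424 K

T_B ≈ 1424 K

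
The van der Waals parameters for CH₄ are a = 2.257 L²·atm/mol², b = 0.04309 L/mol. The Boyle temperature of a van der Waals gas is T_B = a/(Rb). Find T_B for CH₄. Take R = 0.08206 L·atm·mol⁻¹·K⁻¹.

T_B ≈ 638.3 K

For a van der Waals gas the second virial coefficient B₂ = b − a/(RT) vanishes at T_B = a/(Rb).
T_B = 2.257/(0.08206×0.04309) = 2.257/0.0035360 = 638.3 K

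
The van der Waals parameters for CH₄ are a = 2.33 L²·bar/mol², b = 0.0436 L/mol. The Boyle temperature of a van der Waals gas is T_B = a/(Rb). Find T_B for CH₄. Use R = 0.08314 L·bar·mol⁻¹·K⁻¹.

For a van der Waals gas the second virial coefficient B₂ = b − a/(RT) vanishes at T_B = a/(Rb).
T_B = 2.33/(0.08314×0.0436) = 2.33/0.0036249 = 642.8 K

T_B ≈ 642.8 K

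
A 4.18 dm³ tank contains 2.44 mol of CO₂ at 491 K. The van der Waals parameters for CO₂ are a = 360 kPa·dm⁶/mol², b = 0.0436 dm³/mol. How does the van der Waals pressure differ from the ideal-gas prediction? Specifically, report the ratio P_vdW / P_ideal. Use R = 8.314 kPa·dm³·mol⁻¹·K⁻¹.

P_vdW / P_ideal ≈ 0.9746

Ideal: P_ideal = nRT/V = (2.44)(8.314)(491)/4.18 = 2382.90 kPa
vdW: P = nRT/(V − nb) − a n²/V² = 9960.50/4.07362 − 2143.30/17.4724 = 2445.12 − 122.668 = 2322.45 kPa
Ratio = 2322.45/2382.90 = 0.9746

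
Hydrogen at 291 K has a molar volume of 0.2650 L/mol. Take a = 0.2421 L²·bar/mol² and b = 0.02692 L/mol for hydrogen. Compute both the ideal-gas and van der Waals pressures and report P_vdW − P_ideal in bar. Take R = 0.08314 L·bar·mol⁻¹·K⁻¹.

Ideal: P_ideal = RT/V_m = (0.08314)(291)/0.2650 = 91.2971 bar
vdW: P = RT/(V_m − b) − a/V_m² = 24.1937/0.238080 − 0.2421/0.0702250 = 101.620 − 3.44749 = 98.173 bar
ΔP = 98.173 − 91.2971 = 6.88 bar

ΔP ≈ 6.88 bar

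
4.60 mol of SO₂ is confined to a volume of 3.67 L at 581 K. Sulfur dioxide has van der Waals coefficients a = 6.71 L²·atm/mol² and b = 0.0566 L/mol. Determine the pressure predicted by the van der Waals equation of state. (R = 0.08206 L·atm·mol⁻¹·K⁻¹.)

P ≈ 53.78 atm

P = nRT/(V − nb) − a n²/V²
nRT/(V − nb) = (4.60)(0.08206)(581)/(3.67 − 4.60×0.0566) = 219.31/3.4096 = 64.321 atm
a n²/V² = (6.71)(4.60)²/(3.67)² = 10.542 atm
P = 64.321 − 10.542 = 53.78 atm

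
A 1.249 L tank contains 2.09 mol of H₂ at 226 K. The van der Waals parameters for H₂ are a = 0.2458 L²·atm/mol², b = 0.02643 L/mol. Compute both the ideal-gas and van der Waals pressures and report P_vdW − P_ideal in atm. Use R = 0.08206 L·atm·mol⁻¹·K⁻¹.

ΔP ≈ 0.748 atm

Ideal: P_ideal = nRT/V = (2.09)(0.08206)(226)/1.249 = 31.0330 atm
vdW: P = nRT/(V − nb) − a n²/V² = 38.7602/1.19376 − 1.07368/1.56000 = 32.4690 − 0.688256 = 31.7807 atm
ΔP = 31.7807 − 31.0330 = 0.748 atm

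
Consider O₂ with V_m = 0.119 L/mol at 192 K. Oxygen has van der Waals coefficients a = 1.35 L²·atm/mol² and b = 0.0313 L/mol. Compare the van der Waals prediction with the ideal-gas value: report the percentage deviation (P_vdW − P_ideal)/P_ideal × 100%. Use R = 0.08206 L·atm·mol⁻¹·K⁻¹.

-36.31 %

Ideal: P_ideal = RT/V_m = (0.08206)(192)/0.119 = 132.399 atm
vdW: P = RT/(V_m − b) − a/V_m² = 15.7555/0.0877000 − 1.35/0.0141610 = 179.652 − 95.3323 = 84.320 atm
% deviation = (84.320 − 132.399)/132.399 × 100% = -36.31%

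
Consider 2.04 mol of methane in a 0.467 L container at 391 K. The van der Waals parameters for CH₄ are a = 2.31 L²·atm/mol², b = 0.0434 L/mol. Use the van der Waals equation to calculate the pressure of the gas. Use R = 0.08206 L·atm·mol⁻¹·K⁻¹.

P = nRT/(V − nb) − a n²/V²
nRT/(V − nb) = (2.04)(0.08206)(391)/(0.467 − 2.04×0.0434) = 65.454/0.37846 = 172.95 atm
a n²/V² = (2.31)(2.04)²/(0.467)² = 44.080 atm
P = 172.95 − 44.080 = 128.9 atm

P ≈ 128.9 atm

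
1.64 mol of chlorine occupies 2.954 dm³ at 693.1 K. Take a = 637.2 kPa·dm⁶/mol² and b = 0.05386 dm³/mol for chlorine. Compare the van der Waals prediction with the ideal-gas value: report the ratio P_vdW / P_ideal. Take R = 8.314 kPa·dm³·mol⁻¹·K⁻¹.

Ideal: P_ideal = nRT/V = (1.64)(8.314)(693.1)/2.954 = 3199.18 kPa
vdW: P = nRT/(V − nb) − a n²/V² = 9450.39/2.86567 − 1713.81/8.72612 = 3297.79 − 196.400 = 3101.39 kPa
Ratio = 3101.39/3199.18 = 0.9694

P_vdW / P_ideal ≈ 0.9694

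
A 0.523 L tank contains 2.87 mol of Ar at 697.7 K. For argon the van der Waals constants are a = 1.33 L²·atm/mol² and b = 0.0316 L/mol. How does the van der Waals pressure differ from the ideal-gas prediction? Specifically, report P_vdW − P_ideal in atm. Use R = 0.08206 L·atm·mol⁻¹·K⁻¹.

Ideal: P_ideal = nRT/V = (2.87)(0.08206)(697.7)/0.523 = 314.181 atm
vdW: P = nRT/(V − nb) − a n²/V² = 164.317/0.432308 − 10.9551/0.273529 = 380.092 − 40.0510 = 340.041 atm
ΔP = 340.041 − 314.181 = 25.86 atm

ΔP ≈ 25.86 atm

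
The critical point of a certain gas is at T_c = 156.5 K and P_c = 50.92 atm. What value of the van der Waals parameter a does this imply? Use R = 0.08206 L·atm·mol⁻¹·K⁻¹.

a ≈ 1.366 L²·atm/mol²

From T_c = 8a/(27Rb) and P_c = a/(27b²): a = 27 R² T_c²/(64 P_c).
a = 27×(0.08206)²×(156.5)²/(64×50.92) = 4453.0/3258.9 = 1.366 L²·atm/mol²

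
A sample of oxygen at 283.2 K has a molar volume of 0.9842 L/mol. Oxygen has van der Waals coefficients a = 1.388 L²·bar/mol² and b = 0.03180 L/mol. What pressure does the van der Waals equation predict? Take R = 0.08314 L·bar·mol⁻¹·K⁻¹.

P = RT/(V_m − b) − a/V_m²
RT/(V_m − b) = (0.08314)(283.2)/(0.9842 − 0.03180) = 23.545/0.95240 = 24.722 bar
a/V_m² = 1.388/(0.9842)² = 1.4329 bar
P = 24.722 − 1.4329 = 23.29 bar

P ≈ 23.29 bar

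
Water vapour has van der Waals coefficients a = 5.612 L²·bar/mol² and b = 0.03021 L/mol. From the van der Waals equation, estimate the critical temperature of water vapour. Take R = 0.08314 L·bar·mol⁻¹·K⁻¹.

T_c ≈ 662.0 K

For a van der Waals gas, T_c = 8a/(27Rb).
T_c = 8×5.612/(27×0.08314×0.03021) = 44.896/0.067815 = 662.0 K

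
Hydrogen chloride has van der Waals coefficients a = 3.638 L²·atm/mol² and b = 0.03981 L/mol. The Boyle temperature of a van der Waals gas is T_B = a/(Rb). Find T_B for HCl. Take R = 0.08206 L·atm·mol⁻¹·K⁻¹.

T_B ≈ 1114 K

For a van der Waals gas the second virial coefficient B₂ = b − a/(RT) vanishes at T_B = a/(Rb).
T_B = 3.638/(0.08206×0.03981) = 3.638/0.0032668 = 1114 K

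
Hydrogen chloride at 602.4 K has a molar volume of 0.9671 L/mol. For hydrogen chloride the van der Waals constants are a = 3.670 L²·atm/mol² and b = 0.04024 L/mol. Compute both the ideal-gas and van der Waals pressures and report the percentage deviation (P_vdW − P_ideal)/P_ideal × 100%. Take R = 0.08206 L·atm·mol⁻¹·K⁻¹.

Ideal: P_ideal = RT/V_m = (0.08206)(602.4)/0.9671 = 51.1146 atm
vdW: P = RT/(V_m − b) − a/V_m² = 49.4329/0.926860 − 3.670/0.935282 = 53.3337 − 3.92395 = 49.4098 atm
% deviation = (49.4098 − 51.1146)/51.1146 × 100% = -3.34%

-3.34 %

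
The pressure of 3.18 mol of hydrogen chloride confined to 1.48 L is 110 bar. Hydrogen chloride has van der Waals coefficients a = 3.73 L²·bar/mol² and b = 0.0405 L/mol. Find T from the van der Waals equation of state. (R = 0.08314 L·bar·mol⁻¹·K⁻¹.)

T = (P + a n²/V²)(V − nb)/(nR)
P + a n²/V² = 110 + (3.73)(3.18)²/(1.48)² = 127.22 bar
V − nb = 1.48 − (3.18)(0.0405) = 1.3512 L
T = (127.22)(1.3512)/((3.18)(0.08314)) = 650.2 K

T ≈ 650.2 K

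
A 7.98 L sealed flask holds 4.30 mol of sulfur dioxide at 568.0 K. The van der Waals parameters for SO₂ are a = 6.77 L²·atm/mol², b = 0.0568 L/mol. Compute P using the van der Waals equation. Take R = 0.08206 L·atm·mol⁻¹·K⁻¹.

P ≈ 23.94 atm

P = nRT/(V − nb) − a n²/V²
nRT/(V − nb) = (4.30)(0.08206)(568.0)/(7.98 − 4.30×0.0568) = 200.42/7.7358 = 25.908 atm
a n²/V² = (6.77)(4.30)²/(7.98)² = 1.9657 atm
P = 25.908 − 1.9657 = 23.94 atm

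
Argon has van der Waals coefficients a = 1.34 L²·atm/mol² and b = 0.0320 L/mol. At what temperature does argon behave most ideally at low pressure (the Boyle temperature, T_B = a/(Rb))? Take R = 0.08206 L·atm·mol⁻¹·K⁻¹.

For a van der Waals gas the second virial coefficient B₂ = b − a/(RT) vanishes at T_B = a/(Rb).
T_B = 1.34/(0.08206×0.0320) = 1.34/0.0026259 = 510.3 K

T_B ≈ 510.3 K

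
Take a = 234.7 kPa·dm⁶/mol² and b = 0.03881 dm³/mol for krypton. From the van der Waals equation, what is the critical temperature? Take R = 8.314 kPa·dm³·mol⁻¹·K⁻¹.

For a van der Waals gas, T_c = 8a/(27Rb).
T_c = 8×234.7/(27×8.314×0.03881) = 1877.6/8.7120 = 215.5 K

T_c ≈ 215.5 K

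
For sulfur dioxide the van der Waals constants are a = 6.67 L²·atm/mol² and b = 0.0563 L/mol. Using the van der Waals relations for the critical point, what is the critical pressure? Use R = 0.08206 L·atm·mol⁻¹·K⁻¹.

P_c ≈ 77.94 atm

For a van der Waals gas, P_c = a/(27b²).
P_c = 6.67/(27×(0.0563)²) = 6.67/0.085582 = 77.94 atm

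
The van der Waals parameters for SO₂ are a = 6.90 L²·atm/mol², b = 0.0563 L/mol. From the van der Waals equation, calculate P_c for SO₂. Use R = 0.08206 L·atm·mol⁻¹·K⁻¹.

For a van der Waals gas, P_c = a/(27b²).
P_c = 6.90/(27×(0.0563)²) = 6.90/0.085582 = 80.62 atm

P_c ≈ 80.62 atm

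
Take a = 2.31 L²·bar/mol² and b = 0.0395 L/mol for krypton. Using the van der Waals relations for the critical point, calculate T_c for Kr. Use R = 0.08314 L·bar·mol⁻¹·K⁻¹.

For a van der Waals gas, T_c = 8a/(27Rb).
T_c = 8×2.31/(27×0.08314×0.0395) = 18.480/0.088669 = 208.4 K

T_c ≈ 208.4 K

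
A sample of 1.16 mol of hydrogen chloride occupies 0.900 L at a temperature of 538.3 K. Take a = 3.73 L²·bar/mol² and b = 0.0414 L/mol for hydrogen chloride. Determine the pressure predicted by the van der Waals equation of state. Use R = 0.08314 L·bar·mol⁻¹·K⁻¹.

P ≈ 54.74 bar

P = nRT/(V − nb) − a n²/V²
nRT/(V − nb) = (1.16)(0.08314)(538.3)/(0.900 − 1.16×0.0414) = 51.915/0.85198 = 60.935 bar
a n²/V² = (3.73)(1.16)²/(0.900)² = 6.1964 bar
P = 60.935 − 6.1964 = 54.74 bar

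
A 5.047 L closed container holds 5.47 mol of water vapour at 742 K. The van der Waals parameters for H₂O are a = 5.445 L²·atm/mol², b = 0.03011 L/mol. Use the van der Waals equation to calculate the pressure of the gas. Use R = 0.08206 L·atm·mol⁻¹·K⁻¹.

P = nRT/(V − nb) − a n²/V²
nRT/(V − nb) = (5.47)(0.08206)(742)/(5.047 − 5.47×0.03011) = 333.06/4.8823 = 68.218 atm
a n²/V² = (5.445)(5.47)²/(5.047)² = 6.3960 atm
P = 68.218 − 6.3960 = 61.82 atm

P ≈ 61.82 atm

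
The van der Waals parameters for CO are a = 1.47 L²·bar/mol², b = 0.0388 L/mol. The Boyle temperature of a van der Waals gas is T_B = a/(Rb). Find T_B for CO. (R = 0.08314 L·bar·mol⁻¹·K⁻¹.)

T_B ≈ 455.7 K

For a van der Waals gas the second virial coefficient B₂ = b − a/(RT) vanishes at T_B = a/(Rb).
T_B = 1.47/(0.08314×0.0388) = 1.47/0.0032258 = 455.7 K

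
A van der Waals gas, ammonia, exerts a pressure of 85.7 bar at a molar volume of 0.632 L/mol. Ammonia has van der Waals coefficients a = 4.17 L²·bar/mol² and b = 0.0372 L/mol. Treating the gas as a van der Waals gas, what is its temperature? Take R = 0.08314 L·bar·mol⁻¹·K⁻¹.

T ≈ 687.8 K

T = (P + a/V_m²)(V_m − b)/R
P + a/V_m² = 85.7 + 4.17/(0.632)² = 96.140 bar
V_m − b = 0.632 − 0.0372 = 0.59480 L/mol
T = (96.140)(0.59480)/0.08314 = 687.8 K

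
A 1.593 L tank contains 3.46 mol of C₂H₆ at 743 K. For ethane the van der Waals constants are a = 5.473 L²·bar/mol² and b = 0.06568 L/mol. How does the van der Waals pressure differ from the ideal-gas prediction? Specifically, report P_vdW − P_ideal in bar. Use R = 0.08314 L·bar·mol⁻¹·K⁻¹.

ΔP ≈ -3.49 bar

Ideal: P_ideal = nRT/V = (3.46)(0.08314)(743)/1.593 = 134.171 bar
vdW: P = nRT/(V − nb) − a n²/V² = 213.735/1.36575 − 65.5206/2.53765 = 156.496 − 25.8194 = 130.677 bar
ΔP = 130.677 − 134.171 = -3.49 bar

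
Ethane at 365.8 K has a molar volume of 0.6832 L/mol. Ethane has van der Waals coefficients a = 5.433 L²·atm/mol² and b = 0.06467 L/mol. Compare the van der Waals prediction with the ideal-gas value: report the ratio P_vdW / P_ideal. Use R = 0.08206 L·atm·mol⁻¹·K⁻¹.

Ideal: P_ideal = RT/V_m = (0.08206)(365.8)/0.6832 = 43.9367 atm
vdW: P = RT/(V_m − b) − a/V_m² = 30.0175/0.618530 − 5.433/0.466762 = 48.5304 − 11.6398 = 36.8906 atm
Ratio = 36.8906/43.9367 = 0.8396

P_vdW / P_ideal ≈ 0.8396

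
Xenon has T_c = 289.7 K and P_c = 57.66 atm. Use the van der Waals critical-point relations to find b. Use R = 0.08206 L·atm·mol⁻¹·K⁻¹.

From T_c = 8a/(27Rb) and P_c = a/(27b²): b = R T_c/(8 P_c).
b = (0.08206)(289.7)/(8×57.66) = 23.773/461.28 = 0.05154 L/mol

b ≈ 0.05154 L/mol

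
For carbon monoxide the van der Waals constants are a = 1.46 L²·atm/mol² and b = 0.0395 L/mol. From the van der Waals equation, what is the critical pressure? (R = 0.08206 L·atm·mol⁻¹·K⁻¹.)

For a van der Waals gas, P_c = a/(27b²).
P_c = 1.46/(27×(0.0395)²) = 1.46/0.042127 = 34.66 atm

P_c ≈ 34.66 atm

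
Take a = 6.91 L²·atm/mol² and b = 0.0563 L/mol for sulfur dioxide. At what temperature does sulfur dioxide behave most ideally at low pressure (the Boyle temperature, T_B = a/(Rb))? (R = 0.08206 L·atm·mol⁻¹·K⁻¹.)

For a van der Waals gas the second virial coefficient B₂ = b − a/(RT) vanishes at T_B = a/(Rb).
T_B = 6.91/(0.08206×0.0563) = 6.91/0.0046200 = 1496 K

T_B ≈ 1496 K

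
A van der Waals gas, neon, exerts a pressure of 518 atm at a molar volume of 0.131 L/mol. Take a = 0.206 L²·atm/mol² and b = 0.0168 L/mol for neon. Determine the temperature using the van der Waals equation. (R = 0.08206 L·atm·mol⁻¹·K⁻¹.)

T = (P + a/V_m²)(V_m − b)/R
P + a/V_m² = 518 + 0.206/(0.131)² = 530.00 atm
V_m − b = 0.131 − 0.0168 = 0.11420 L/mol
T = (530.00)(0.11420)/0.08206 = 737.6 K

T ≈ 737.6 K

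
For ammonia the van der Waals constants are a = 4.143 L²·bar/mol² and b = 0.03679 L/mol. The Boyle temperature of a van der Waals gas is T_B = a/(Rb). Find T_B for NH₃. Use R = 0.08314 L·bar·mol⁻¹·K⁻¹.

For a van der Waals gas the second virial coefficient B₂ = b − a/(RT) vanishes at T_B = a/(Rb).
T_B = 4.143/(0.08314×0.03679) = 4.143/0.0030587 = 1354 K

T_B ≈ 1354 K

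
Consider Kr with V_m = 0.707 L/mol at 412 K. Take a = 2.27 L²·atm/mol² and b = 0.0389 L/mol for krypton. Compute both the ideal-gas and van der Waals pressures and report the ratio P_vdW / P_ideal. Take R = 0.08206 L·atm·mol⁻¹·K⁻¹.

Ideal: P_ideal = RT/V_m = (0.08206)(412)/0.707 = 47.8200 atm
vdW: P = RT/(V_m − b) − a/V_m² = 33.8087/0.668100 − 2.27/0.499849 = 50.6043 − 4.54137 = 46.0629 atm
Ratio = 46.0629/47.8200 = 0.9633

P_vdW / P_ideal ≈ 0.9633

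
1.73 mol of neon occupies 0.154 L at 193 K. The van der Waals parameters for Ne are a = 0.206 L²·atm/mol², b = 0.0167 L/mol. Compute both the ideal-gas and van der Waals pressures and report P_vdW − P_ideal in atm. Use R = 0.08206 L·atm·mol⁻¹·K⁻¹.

Ideal: P_ideal = nRT/V = (1.73)(0.08206)(193)/0.154 = 177.916 atm
vdW: P = nRT/(V − nb) − a n²/V² = 27.3990/0.125109 − 0.616537/0.0237160 = 219.001 − 25.9967 = 193.004 atm
ΔP = 193.004 − 177.916 = 15.09 atm

ΔP ≈ 15.09 atm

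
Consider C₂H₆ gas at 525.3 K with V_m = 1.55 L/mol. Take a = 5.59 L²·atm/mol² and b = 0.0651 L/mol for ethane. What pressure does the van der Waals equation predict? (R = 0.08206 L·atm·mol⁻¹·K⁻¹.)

P = RT/(V_m − b) − a/V_m²
RT/(V_m − b) = (0.08206)(525.3)/(1.55 − 0.0651) = 43.106/1.4849 = 29.030 atm
a/V_m² = 5.59/(1.55)² = 2.3267 atm
P = 29.030 − 2.3267 = 26.70 atm

P ≈ 26.70 atm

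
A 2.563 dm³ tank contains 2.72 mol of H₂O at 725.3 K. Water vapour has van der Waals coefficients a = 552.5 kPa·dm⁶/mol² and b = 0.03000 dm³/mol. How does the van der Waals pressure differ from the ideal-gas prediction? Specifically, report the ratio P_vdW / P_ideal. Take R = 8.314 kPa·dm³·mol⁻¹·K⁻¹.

Ideal: P_ideal = nRT/V = (2.72)(8.314)(725.3)/2.563 = 6399.53 kPa
vdW: P = nRT/(V − nb) − a n²/V² = 16402.0/2.48140 − 4087.62/6.56897 = 6609.98 − 622.262 = 5987.72 kPa
Ratio = 5987.72/6399.53 = 0.9356

P_vdW / P_ideal ≈ 0.9356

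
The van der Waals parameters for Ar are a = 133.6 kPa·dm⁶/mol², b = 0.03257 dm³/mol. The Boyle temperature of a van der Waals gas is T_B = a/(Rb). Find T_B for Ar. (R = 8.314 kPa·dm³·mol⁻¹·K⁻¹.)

T_B ≈ 493.4 K

For a van der Waals gas the second virial coefficient B₂ = b − a/(RT) vanishes at T_B = a/(Rb).
T_B = 133.6/(8.314×0.03257) = 133.6/0.27079 = 493.4 K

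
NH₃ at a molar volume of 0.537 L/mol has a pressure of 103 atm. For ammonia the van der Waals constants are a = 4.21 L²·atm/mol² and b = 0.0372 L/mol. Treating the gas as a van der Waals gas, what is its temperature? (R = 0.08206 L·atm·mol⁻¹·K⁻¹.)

T = (P + a/V_m²)(V_m − b)/R
P + a/V_m² = 103 + 4.21/(0.537)² = 117.60 atm
V_m − b = 0.537 − 0.0372 = 0.49980 L/mol
T = (117.60)(0.49980)/0.08206 = 716.3 K

T ≈ 716.3 K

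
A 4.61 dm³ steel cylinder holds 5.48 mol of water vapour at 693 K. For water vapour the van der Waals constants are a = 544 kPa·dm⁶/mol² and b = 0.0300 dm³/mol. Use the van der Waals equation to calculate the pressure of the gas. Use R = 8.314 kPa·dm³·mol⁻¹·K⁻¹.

P ≈ 6334 kPa

P = nRT/(V − nb) − a n²/V²
nRT/(V − nb) = (5.48)(8.314)(693)/(4.61 − 5.48×0.0300) = 31574/4.4456 = 7102.3 kPa
a n²/V² = (544)(5.48)²/(4.61)² = 768.70 kPa
P = 7102.3 − 768.70 = 6334 kPa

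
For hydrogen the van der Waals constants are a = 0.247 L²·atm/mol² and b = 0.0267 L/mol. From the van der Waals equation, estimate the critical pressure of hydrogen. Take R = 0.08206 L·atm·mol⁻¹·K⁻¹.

P_c ≈ 12.83 atm

For a van der Waals gas, P_c = a/(27b²).
P_c = 0.247/(27×(0.0267)²) = 0.247/0.019248 = 12.83 atm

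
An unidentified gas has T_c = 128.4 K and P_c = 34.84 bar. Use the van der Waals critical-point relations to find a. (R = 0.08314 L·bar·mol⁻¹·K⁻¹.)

From T_c = 8a/(27Rb) and P_c = a/(27b²): a = 27 R² T_c²/(64 P_c).
a = 27×(0.08314)²×(128.4)²/(64×34.84) = 3076.9/2229.8 = 1.380 L²·bar/mol²

a ≈ 1.380 L²·bar/mol²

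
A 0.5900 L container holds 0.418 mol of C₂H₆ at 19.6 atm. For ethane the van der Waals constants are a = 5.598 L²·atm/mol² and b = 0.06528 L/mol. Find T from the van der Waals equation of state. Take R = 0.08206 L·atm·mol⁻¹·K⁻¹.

T = (P + a n²/V²)(V − nb)/(nR)
P + a n²/V² = 19.6 + (5.598)(0.418)²/(0.5900)² = 22.410 atm
V − nb = 0.5900 − (0.418)(0.06528) = 0.56271 L
T = (22.410)(0.56271)/((0.418)(0.08206)) = 367.6 K

T ≈ 367.6 K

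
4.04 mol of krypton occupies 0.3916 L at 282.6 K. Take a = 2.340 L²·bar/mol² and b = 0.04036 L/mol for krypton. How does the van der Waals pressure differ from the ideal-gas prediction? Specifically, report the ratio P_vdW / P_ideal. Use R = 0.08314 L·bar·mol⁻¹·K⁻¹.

Ideal: P_ideal = nRT/V = (4.04)(0.08314)(282.6)/0.3916 = 242.393 bar
vdW: P = nRT/(V − nb) − a n²/V² = 94.9213/0.228546 − 38.1925/0.153351 = 415.327 − 249.053 = 166.274 bar
Ratio = 166.274/242.393 = 0.6860

P_vdW / P_ideal ≈ 0.6860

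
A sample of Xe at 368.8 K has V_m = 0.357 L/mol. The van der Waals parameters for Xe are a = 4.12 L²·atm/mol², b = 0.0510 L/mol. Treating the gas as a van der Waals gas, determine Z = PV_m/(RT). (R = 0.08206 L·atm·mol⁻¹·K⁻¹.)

P = RT/(V_m − b) − a/V_m² = (0.08206)(368.8)/(0.357 − 0.0510) − 4.12/(0.357)²
  = 30.264/0.30600 − 32.327 = 98.902 − 32.327 = 66.575 atm
Z = PV_m/(RT) = (66.575)(0.357)/((0.08206)(368.8)) = 23.767/30.264 = 0.7853

Z ≈ 0.7853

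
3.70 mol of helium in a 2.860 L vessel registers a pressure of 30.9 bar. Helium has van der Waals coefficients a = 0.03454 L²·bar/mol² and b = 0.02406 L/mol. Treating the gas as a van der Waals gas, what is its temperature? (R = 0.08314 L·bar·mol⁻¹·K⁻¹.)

T ≈ 278.9 K

T = (P + a n²/V²)(V − nb)/(nR)
P + a n²/V² = 30.9 + (0.03454)(3.70)²/(2.860)² = 30.958 bar
V − nb = 2.860 − (3.70)(0.02406) = 2.7710 L
T = (30.958)(2.7710)/((3.70)(0.08314)) = 278.9 K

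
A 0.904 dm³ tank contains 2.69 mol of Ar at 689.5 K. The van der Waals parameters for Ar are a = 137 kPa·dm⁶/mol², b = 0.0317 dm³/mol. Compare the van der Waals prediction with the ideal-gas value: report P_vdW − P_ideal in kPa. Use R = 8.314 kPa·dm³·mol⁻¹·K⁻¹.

Ideal: P_ideal = nRT/V = (2.69)(8.314)(689.5)/0.904 = 17058.0 kPa
vdW: P = nRT/(V − nb) − a n²/V² = 15420.4/0.818727 − 991.346/0.817216 = 18834.6 − 1213.08 = 17621.5 kPa
ΔP = 17621.5 − 17058.0 = 564 kPa

ΔP ≈ 564 kPa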